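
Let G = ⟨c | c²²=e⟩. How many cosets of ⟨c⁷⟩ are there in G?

First find ord(c⁷) by computing successive powers:
  (c⁷)¹ = c⁷, (c⁷)² = c¹⁴, (c⁷)³ = c²¹, (c⁷)⁴ = c⁶, (c⁷)⁵ = c¹³, (c⁷)⁶ = c²⁰, (c⁷)⁷ = c⁵, (c⁷)⁸ = c¹², (c⁷)⁹ = c¹⁹, (c⁷)¹⁰ = c⁴, (c⁷)¹¹ = c¹¹, (c⁷)¹² = c¹⁸, (c⁷)¹³ = c³, (c⁷)¹⁴ = c¹⁰, (c⁷)¹⁵ = c¹⁷, (c⁷)¹⁶ = c², (c⁷)¹⁷ = c⁹, (c⁷)¹⁸ = c¹⁶, (c⁷)¹⁹ = c, (c⁷)²⁰ = c⁸, (c⁷)²¹ = c¹⁵, (c⁷)²² = e.
So |⟨c⁷⟩| = ord(c⁷) = 22. With |G| = 22, by Lagrange [G : ⟨c⁷⟩] = 22/22 = 1.

Answer: 1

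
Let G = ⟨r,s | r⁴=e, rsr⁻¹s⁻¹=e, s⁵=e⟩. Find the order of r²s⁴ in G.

Compute successive powers until reaching e:
  (r²s⁴)¹ = r²s⁴, (r²s⁴)² = s³, (r²s⁴)³ = r²s², (r²s⁴)⁴ = s, (r²s⁴)⁵ = r², (r²s⁴)⁶ = s⁴, (r²s⁴)⁷ = r²s³, (r²s⁴)⁸ = s², (r²s⁴)⁹ = r²s, (r²s⁴)¹⁰ = e.
The smallest positive k with (r²s⁴)ᵏ = e is 10.

Answer: 10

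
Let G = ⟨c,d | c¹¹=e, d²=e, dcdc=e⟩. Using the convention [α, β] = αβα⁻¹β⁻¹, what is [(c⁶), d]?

[(c⁶), d] = (c⁶)·d·(c⁶)⁻¹·d⁻¹.
  (c⁶) · d = c⁶d
  (c⁶d) · (c⁵) = cd
  (cd) · d = c

Answer: c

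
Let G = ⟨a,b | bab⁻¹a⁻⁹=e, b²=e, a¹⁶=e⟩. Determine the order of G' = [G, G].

G' = [G, G] is generated by all commutators. The generator-pair commutators are: [a, b] = a⁸.
The subgroup they normally generate is {e, a⁸}, of order 2.
Check: |G/G'| = 32/2 = 16 is the order of the abelianisation.

Answer: 2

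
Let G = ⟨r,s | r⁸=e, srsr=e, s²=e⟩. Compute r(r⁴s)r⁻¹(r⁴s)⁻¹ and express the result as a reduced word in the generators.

[r, (r⁴s)] = r·(r⁴s)·r⁻¹·(r⁴s)⁻¹.
  r · (r⁴s) = r⁵s
  (r⁵s) · (r⁷) = r⁶s
  (r⁶s) · (r⁴s) = r²

Answer: r²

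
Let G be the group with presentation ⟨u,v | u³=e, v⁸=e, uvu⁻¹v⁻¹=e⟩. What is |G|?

Enumerate words in the generators, reducing via the relations: the distinct elements are
  {e, u, v, uv, u², v², v³, v⁴, v⁵, v⁶, v⁷, uv², uv³, uv⁴, uv⁵, uv⁶, uv⁷, u²v, u²v², u²v³, u²v⁴, u²v⁵, u²v⁶, u²v⁷}.
No further products give new elements, so |G| = 24.

Answer: 24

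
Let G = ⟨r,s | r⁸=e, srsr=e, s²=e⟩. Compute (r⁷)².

Compute successive powers of (r⁷), reducing at each step:
  (r⁷)²: (r⁷) · r⁷ = r⁶

Answer: r⁶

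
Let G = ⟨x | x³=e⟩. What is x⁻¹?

The order of x is 3 (smallest k with xᵏ = e), so x⁻¹ = x² = x².
Check: x · (x²) → x · x² = e, giving e as required.

Answer: x²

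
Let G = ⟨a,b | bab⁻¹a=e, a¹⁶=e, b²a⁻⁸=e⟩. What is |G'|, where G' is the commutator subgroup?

G' = [G, G] is generated by all commutators. The generator-pair commutators are: [a, b] = a².
The subgroup they normally generate is {e, a², a⁴, a⁶, a⁸, a¹⁰, a¹², a¹⁴}, of order 8.
Check: |G/G'| = 32/8 = 4 is the order of the abelianisation.

Answer: 8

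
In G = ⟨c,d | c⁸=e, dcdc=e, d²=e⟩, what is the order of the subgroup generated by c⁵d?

|⟨c⁵d⟩| equals the order of c⁵d. Compute successive powers until reaching e:
  (c⁵d)¹ = c⁵d, (c⁵d)² = e.
The smallest positive k with (c⁵d)ᵏ = e is 2, so |⟨c⁵d⟩| = 2.

Answer: 2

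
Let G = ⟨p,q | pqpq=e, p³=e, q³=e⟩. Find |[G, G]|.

G' = [G, G] is generated by all commutators. The generator-pair commutators are: [p, q] = pq²p.
The subgroup they normally generate is {e, pq, p²q², pq²p}, of order 4.
Check: |G/G'| = 12/4 = 3 is the order of the abelianisation.

Answer: 4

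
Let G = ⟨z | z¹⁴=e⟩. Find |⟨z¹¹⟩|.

|⟨z¹¹⟩| equals the order of z¹¹. Compute successive powers until reaching e:
  (z¹¹)¹ = z¹¹, (z¹¹)² = z⁸, (z¹¹)³ = z⁵, (z¹¹)⁴ = z², (z¹¹)⁵ = z¹³, (z¹¹)⁶ = z¹⁰, (z¹¹)⁷ = z⁷, (z¹¹)⁸ = z⁴, (z¹¹)⁹ = z, (z¹¹)¹⁰ = z¹², (z¹¹)¹¹ = z⁹, (z¹¹)¹² = z⁶, (z¹¹)¹³ = z³, (z¹¹)¹⁴ = e.
The smallest positive k with (z¹¹)ᵏ = e is 14, so |⟨z¹¹⟩| = 14.

Answer: 14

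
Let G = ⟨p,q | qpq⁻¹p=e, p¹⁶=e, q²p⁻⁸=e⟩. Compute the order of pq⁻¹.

Compute successive powers until reaching e:
  (pq⁻¹)¹ = pq⁻¹, (pq⁻¹)² = p⁸, (pq⁻¹)³ = pq, (pq⁻¹)⁴ = e.
The smallest positive k with (pq⁻¹)ᵏ = e is 4.

Answer: 4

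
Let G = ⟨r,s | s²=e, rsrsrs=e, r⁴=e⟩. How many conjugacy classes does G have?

The conjugacy classes (representative and size) are:
  [e] (size 1), [r³] (size 6), [r²sr²s] (size 3), [rsr³] (size 6), [sr³] (size 8).
Class equation: 1 + 6 + 3 + 6 + 8 = 24 = |G|. So G has 5 conjugacy classes.

Answer: 5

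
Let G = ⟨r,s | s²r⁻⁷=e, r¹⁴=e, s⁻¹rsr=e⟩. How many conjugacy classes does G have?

The conjugacy classes (representative and size) are:
  [e] (size 1), [r¹³] (size 2), [r¹²] (size 2), [r¹¹] (size 2), [r⁴] (size 2), [r⁵] (size 2), [r⁸] (size 2), [r⁷] (size 1), [r⁵s⁻¹] (size 7), [r⁵s] (size 7).
Class equation: 1 + 2 + 2 + 2 + 2 + 2 + 2 + 1 + 7 + 7 = 28 = |G|. So G has 10 conjugacy classes.

Answer: 10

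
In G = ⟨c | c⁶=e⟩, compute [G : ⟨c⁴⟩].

First find ord(c⁴) by computing successive powers:
  (c⁴)¹ = c⁴, (c⁴)² = c², (c⁴)³ = e.
So |⟨c⁴⟩| = ord(c⁴) = 3. With |G| = 6, by Lagrange [G : ⟨c⁴⟩] = 6/3 = 2.

Answer: 2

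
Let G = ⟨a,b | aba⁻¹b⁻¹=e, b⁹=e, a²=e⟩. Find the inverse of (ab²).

The order of (ab²) is 18 (smallest k with (ab²)ᵏ = e), so (ab²)⁻¹ = (ab²)¹⁷ = ab⁷.
Check: (ab²) · (ab⁷) → (ab²) · a = b²;   (b²) · b⁷ = e, giving e as required.

Answer: ab⁷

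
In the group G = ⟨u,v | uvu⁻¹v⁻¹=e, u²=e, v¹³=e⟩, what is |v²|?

Compute successive powers until reaching e:
  (v²)¹ = v², (v²)² = v⁴, (v²)³ = v⁶, (v²)⁴ = v⁸, (v²)⁵ = v¹⁰, (v²)⁶ = v¹², (v²)⁷ = v, (v²)⁸ = v³, (v²)⁹ = v⁵, (v²)¹⁰ = v⁷, (v²)¹¹ = v⁹, (v²)¹² = v¹¹, (v²)¹³ = e.
The smallest positive k with (v²)ᵏ = e is 13.

Answer: 13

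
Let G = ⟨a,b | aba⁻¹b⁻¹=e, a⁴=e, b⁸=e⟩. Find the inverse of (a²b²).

The order of (a²b²) is 4 (smallest k with (a²b²)ᵏ = e), so (a²b²)⁻¹ = (a²b²)³ = a²b⁶.
Check: (a²b²) · (a²b⁶) → (a²b²) · a² = b²;   (b²) · b⁶ = e, giving e as required.

Answer: a²b⁶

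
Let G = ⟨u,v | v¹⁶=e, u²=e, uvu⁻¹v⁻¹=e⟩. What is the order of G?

Enumerate words in the generators, reducing via the relations: the distinct elements are
  {e, u, v, uv, v², v³, v⁴, v⁵, v⁶, v⁷, v⁸, v⁹, uv², uv³, uv⁴, uv⁵, uv⁶, uv⁷, uv⁸, uv⁹, v¹², v¹³, v¹¹, v¹⁰, v¹⁴, v¹⁵, uv¹², uv¹³, uv¹¹, uv¹⁰, uv¹⁴, uv¹⁵}.
No further products give new elements, so |G| = 32.

Answer: 32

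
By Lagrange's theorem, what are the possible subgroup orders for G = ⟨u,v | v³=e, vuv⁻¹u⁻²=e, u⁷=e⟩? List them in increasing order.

|G| = 21 = 3 · 7. By Lagrange's theorem the order of any subgroup divides 21; the divisors of 21 are 1, 3, 7, 21.

Answer: 1, 3, 7, 21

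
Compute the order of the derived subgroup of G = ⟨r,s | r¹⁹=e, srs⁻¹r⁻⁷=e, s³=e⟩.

G' = [G, G] is generated by all commutators. The generator-pair commutators are: [r, s] = r¹³.
The subgroup they normally generate is {e, r, r², r³, r⁴, r⁵, r⁶, r⁷, r⁸, r⁹, r¹⁰, r¹¹, r¹², r¹³, r¹⁴, r¹⁵, r¹⁶, r¹⁷, r¹⁸}, of order 19.
Check: |G/G'| = 57/19 = 3 is the order of the abelianisation.

Answer: 19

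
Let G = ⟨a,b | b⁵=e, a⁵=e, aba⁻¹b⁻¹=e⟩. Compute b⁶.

Compute successive powers of b, reducing at each step:
  b²: b · b = b²
  b³: (b²) · b = b³
  b⁴: (b³) · b = b⁴
  b⁵: (b⁴) · b = e
  b⁶: e · b = b

Answer: b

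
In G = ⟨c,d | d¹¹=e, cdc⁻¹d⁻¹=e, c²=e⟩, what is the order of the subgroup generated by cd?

|⟨cd⟩| equals the order of cd. Compute successive powers until reaching e:
  (cd)¹ = cd, (cd)² = d², (cd)³ = cd³, (cd)⁴ = d⁴, (cd)⁵ = cd⁵, (cd)⁶ = d⁶, (cd)⁷ = cd⁷, (cd)⁸ = d⁸, (cd)⁹ = cd⁹, (cd)¹⁰ = d¹⁰, (cd)¹¹ = c, (cd)¹² = d, (cd)¹³ = cd², (cd)¹⁴ = d³, (cd)¹⁵ = cd⁴, (cd)¹⁶ = d⁵, (cd)¹⁷ = cd⁶, (cd)¹⁸ = d⁷, (cd)¹⁹ = cd⁸, (cd)²⁰ = d⁹, (cd)²¹ = cd¹⁰, (cd)²² = e.
The smallest positive k with (cd)ᵏ = e is 22, so |⟨cd⟩| = 22.

Answer: 22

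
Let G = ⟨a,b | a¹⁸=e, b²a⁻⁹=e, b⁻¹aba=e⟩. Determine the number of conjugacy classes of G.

The conjugacy classes (representative and size) are:
  [e] (size 1), [a¹⁷] (size 2), [a¹⁶] (size 2), [a³] (size 2), [a¹⁴] (size 2), [a¹³] (size 2), [a¹²] (size 2), [a¹¹] (size 2), [a¹⁰] (size 2), [a⁹] (size 1), [a⁸b] (size 9), [ab] (size 9).
Class equation: 1 + 2 + 2 + 2 + 2 + 2 + 2 + 2 + 2 + 1 + 9 + 9 = 36 = |G|. So G has 12 conjugacy classes.

Answer: 12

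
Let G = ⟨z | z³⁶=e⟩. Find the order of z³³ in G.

Compute successive powers until reaching e:
  (z³³)¹ = z³³, (z³³)² = z³⁰, (z³³)³ = z²⁷, (z³³)⁴ = z²⁴, (z³³)⁵ = z²¹, (z³³)⁶ = z¹⁸, (z³³)⁷ = z¹⁵, (z³³)⁸ = z¹², (z³³)⁹ = z⁹, (z³³)¹⁰ = z⁶, (z³³)¹¹ = z³, (z³³)¹² = e.
The smallest positive k with (z³³)ᵏ = e is 12.

Answer: 12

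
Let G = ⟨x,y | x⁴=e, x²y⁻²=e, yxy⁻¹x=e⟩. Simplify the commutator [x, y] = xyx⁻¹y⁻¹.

[x, y] = x·y·x⁻¹·y⁻¹.
  x · y = xy
  (xy) · (x³) = y⁻¹
  (y⁻¹) · (y⁻¹) = x²

Answer: x²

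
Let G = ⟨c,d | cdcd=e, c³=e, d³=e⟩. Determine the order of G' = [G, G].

G' = [G, G] is generated by all commutators. The generator-pair commutators are: [c, d] = cd²c.
The subgroup they normally generate is {e, cd, c²d², cd²c}, of order 4.
Check: |G/G'| = 12/4 = 3 is the order of the abelianisation.

Answer: 4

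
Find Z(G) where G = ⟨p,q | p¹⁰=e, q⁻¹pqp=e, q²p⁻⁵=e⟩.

An element z ∈ Z(G) iff z commutes with every generator.
For example p⁵ is central: (p⁵)·p = p⁶ = p·(p⁵); (p⁵)·q = q⁻¹ = q·(p⁵).
Whereas p ∉ Z(G) since p·q = pq ≠ p⁴q⁻¹ = q·p.
Checking each of the 20 elements this way gives Z(G) = {e, p⁵}, of order 2.

Answer: {e, p⁵}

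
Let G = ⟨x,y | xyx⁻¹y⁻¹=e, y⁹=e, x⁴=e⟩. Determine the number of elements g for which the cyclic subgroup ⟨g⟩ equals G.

G is cyclic of order 36. An element generates G iff its order is 36, and a cyclic group of order 36 has exactly φ(36) = 12 such elements.

Answer: 12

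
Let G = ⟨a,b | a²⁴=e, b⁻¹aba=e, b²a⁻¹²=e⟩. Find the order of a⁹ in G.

Compute successive powers until reaching e:
  (a⁹)¹ = a⁹, (a⁹)² = a¹⁸, (a⁹)³ = a³, (a⁹)⁴ = a¹², (a⁹)⁵ = a²¹, (a⁹)⁶ = a⁶, (a⁹)⁷ = a¹⁵, (a⁹)⁸ = e.
The smallest positive k with (a⁹)ᵏ = e is 8.

Answer: 8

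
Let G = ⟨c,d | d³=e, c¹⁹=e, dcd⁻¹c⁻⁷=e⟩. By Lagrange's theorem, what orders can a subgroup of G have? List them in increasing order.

|G| = 57 = 3 · 19. By Lagrange's theorem the order of any subgroup divides 57; the divisors of 57 are 1, 3, 19, 57.

Answer: 1, 3, 19, 57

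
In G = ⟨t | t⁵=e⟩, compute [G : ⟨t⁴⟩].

First find ord(t⁴) by computing successive powers:
  (t⁴)¹ = t⁴, (t⁴)² = t³, (t⁴)³ = t², (t⁴)⁴ = t, (t⁴)⁵ = e.
So |⟨t⁴⟩| = ord(t⁴) = 5. With |G| = 5, by Lagrange [G : ⟨t⁴⟩] = 5/5 = 1.

Answer: 1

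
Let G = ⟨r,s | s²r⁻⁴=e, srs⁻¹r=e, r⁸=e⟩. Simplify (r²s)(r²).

Compute (r²s) · (r²) by multiplying left to right and reducing via the relations at each step:
  (r²s) · r² = s

Answer: s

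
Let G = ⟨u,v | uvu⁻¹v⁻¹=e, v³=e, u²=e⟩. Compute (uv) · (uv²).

Compute (uv) · (uv²) by multiplying left to right and reducing via the relations at each step:
  (uv) · u = v
  v · v² = e

Answer: e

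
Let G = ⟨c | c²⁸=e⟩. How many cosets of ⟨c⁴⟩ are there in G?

First find ord(c⁴) by computing successive powers:
  (c⁴)¹ = c⁴, (c⁴)² = c⁸, (c⁴)³ = c¹², (c⁴)⁴ = c¹⁶, (c⁴)⁵ = c²⁰, (c⁴)⁶ = c²⁴, (c⁴)⁷ = e.
So |⟨c⁴⟩| = ord(c⁴) = 7. With |G| = 28, by Lagrange [G : ⟨c⁴⟩] = 28/7 = 4.

Answer: 4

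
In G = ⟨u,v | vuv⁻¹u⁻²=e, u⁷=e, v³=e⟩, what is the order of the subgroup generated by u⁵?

|⟨u⁵⟩| equals the order of u⁵. Compute successive powers until reaching e:
  (u⁵)¹ = u⁵, (u⁵)² = u³, (u⁵)³ = u, (u⁵)⁴ = u⁶, (u⁵)⁵ = u⁴, (u⁵)⁶ = u², (u⁵)⁷ = e.
The smallest positive k with (u⁵)ᵏ = e is 7, so |⟨u⁵⟩| = 7.

Answer: 7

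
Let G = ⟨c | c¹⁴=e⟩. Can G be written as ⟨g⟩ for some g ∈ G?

|G| = 14. The element c has order 14 (its powers give 14 distinct elements), so ⟨c⟩ = G and G is cyclic.

Answer: Yes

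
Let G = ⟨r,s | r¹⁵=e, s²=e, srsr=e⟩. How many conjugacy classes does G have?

The conjugacy classes (representative and size) are:
  [e] (size 1), [r¹⁴] (size 2), [r²] (size 2), [r³] (size 2), [r⁴] (size 2), [r¹⁰] (size 2), [r⁹] (size 2), [r⁷] (size 2), [r¹³s] (size 15).
Class equation: 1 + 2 + 2 + 2 + 2 + 2 + 2 + 2 + 15 = 30 = |G|. So G has 9 conjugacy classes.

Answer: 9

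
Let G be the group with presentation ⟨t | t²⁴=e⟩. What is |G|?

G is generated by a single element, so G is cyclic. The relator gives t²⁴ = e and no smaller power is forced to be e, so the 24 powers {e, t, t², t³, t⁴, t⁵, t⁶, t⁷, t⁸, t⁹, t²², t²³, t²¹, t²⁰, t¹², t¹³, t¹¹, t¹⁰, t¹⁴, t¹⁵, t¹⁶, t¹⁷, t¹⁸, t¹⁹} are distinct. Hence |G| = 24.

Answer: 24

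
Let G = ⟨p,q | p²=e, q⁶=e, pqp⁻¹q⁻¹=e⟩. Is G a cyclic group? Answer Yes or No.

|G| = 12, but the maximum element order in G is 6 < 12. No single element generates all of G, so G is not cyclic.

Answer: No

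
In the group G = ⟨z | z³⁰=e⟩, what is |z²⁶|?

Compute successive powers until reaching e:
  (z²⁶)¹ = z²⁶, (z²⁶)² = z²², (z²⁶)³ = z¹⁸, (z²⁶)⁴ = z¹⁴, (z²⁶)⁵ = z¹⁰, (z²⁶)⁶ = z⁶, (z²⁶)⁷ = z², (z²⁶)⁸ = z²⁸, (z²⁶)⁹ = z²⁴, (z²⁶)¹⁰ = z²⁰, (z²⁶)¹¹ = z¹⁶, (z²⁶)¹² = z¹², (z²⁶)¹³ = z⁸, (z²⁶)¹⁴ = z⁴, (z²⁶)¹⁵ = e.
The smallest positive k with (z²⁶)ᵏ = e is 15.

Answer: 15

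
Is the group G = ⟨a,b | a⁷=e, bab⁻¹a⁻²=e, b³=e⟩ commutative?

a·b = ab but b·a = a²b, so a·b ≠ b·a and G is not abelian.

Answer: No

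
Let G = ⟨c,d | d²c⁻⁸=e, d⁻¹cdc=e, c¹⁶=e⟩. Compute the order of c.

Compute successive powers until reaching e:
  c¹ = c, c² = c², c³ = c³, c⁴ = c⁴, c⁵ = c⁵, c⁶ = c⁶, c⁷ = c⁷, c⁸ = c⁸, c⁹ = c⁹, c¹⁰ = c¹⁰, c¹¹ = c¹¹, c¹² = c¹², c¹³ = c¹³, c¹⁴ = c¹⁴, c¹⁵ = c¹⁵, c¹⁶ = e.
The smallest positive k with cᵏ = e is 16.

Answer: 16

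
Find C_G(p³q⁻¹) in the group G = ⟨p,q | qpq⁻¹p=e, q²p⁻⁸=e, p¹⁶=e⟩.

⟨p³q⁻¹⟩ ⊆ C_G(p³q⁻¹) since powers of p³q⁻¹ commute with p³q⁻¹; so |C_G(p³q⁻¹)| ≥ |⟨p³q⁻¹⟩| = 4.
By orbit–stabilizer, |C_G(p³q⁻¹)| = |G| / |conj. class of p³q⁻¹| = 32 / 8 = 4.
The 4 elements commuting with p³q⁻¹ are {e, p⁸, p³q, p³q⁻¹}.

Answer: {e, p⁸, p³q, p³q⁻¹}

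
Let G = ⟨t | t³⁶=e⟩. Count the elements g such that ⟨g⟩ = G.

G is cyclic of order 36. An element generates G iff its order is 36, and a cyclic group of order 36 has exactly φ(36) = 12 such elements.

Answer: 12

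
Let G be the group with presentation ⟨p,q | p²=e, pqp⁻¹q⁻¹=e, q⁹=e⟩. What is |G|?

Enumerate words in the generators, reducing via the relations: the distinct elements are
  {e, p, q, pq, q², q³, q⁴, q⁵, q⁶, q⁷, q⁸, pq², pq³, pq⁴, pq⁵, pq⁶, pq⁷, pq⁸}.
No further products give new elements, so |G| = 18.

Answer: 18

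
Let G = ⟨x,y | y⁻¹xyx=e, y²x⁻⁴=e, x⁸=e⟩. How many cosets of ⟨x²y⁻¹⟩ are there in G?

First find ord(x²y⁻¹) by computing successive powers:
  (x²y⁻¹)¹ = x²y⁻¹, (x²y⁻¹)² = x⁴, (x²y⁻¹)³ = x²y, (x²y⁻¹)⁴ = e.
So |⟨x²y⁻¹⟩| = ord(x²y⁻¹) = 4. With |G| = 16, by Lagrange [G : ⟨x²y⁻¹⟩] = 16/4 = 4.

Answer: 4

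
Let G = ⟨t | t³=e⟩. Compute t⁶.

Compute successive powers of t, reducing at each step:
  t²: t · t = t²
  t³: (t²) · t = e
  t⁴: e · t = t
  t⁵: t · t = t²
  t⁶: (t²) · t = e

Answer: e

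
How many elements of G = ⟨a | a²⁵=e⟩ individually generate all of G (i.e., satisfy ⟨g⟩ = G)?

G is cyclic of order 25. An element generates G iff its order is 25, and a cyclic group of order 25 has exactly φ(25) = 20 such elements.

Answer: 20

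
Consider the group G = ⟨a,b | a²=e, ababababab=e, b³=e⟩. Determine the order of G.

Enumerate words in the generators, reducing via the relations: the distinct elements are
  {a, b, e, ab, ba, b², aba, ab², bab, b²a, abab, ab²a, baba, bab², b²ab, ababa, abab², ab²ab, bab²a, b²aba, b²ab², abab²a, ab²aba, ab²ab², babab², bab²ab, b²abab, b²ab²a, abab²ab, ab²abab, ab²ab²a, babab²a, bab²aba, bab²ab², b²abab², b²ab²ab, abab²aba, abab²ab², ab²abab², babab²ab, bab²abab, b²abab²a, b²ab²aba, abab²abab, ab²abab²a, babab²ab², bab²abab², b²abab²ab, b²ab²abab, abab²abab², ab²abab²ab, bab²abab²a, b²abab²aba, b²abab²ab², b²ab²abab², abab²abab²a, ab²abab²aba, ab²abab²ab², bab²abab²ab, abab²abab²ab}.
No further products give new elements, so |G| = 60.

Answer: 60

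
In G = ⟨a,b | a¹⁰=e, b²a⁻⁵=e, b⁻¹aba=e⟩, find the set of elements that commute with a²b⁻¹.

⟨a²b⁻¹⟩ ⊆ C_G(a²b⁻¹) since powers of a²b⁻¹ commute with a²b⁻¹; so |C_G(a²b⁻¹)| ≥ |⟨a²b⁻¹⟩| = 4.
By orbit–stabilizer, |C_G(a²b⁻¹)| = |G| / |conj. class of a²b⁻¹| = 20 / 5 = 4.
The 4 elements commuting with a²b⁻¹ are {e, a⁵, a²b, a²b⁻¹}.

Answer: {e, a⁵, a²b, a²b⁻¹}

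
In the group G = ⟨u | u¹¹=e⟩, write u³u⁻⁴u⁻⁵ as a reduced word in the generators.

Multiply left to right, reducing at each step:
  (u³) · u⁻⁴ = u¹⁰
  (u¹⁰) · u⁻⁵ = u⁵

Answer: u⁵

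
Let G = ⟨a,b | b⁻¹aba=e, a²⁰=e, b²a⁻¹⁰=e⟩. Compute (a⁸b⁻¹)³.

Compute successive powers of (a⁸b⁻¹), reducing at each step:
  (a⁸b⁻¹)²: (a⁸b⁻¹) · a⁸ = b⁻¹;   (b⁻¹) · b⁻¹ = a¹⁰
  (a⁸b⁻¹)³: (a¹⁰) · a⁸ = a¹⁸;   (a¹⁸) · b⁻¹ = a⁸b

Answer: a⁸b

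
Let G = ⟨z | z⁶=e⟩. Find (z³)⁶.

Compute successive powers of (z³), reducing at each step:
  (z³)²: (z³) · z³ = e
  (z³)³: e · z³ = z³
  (z³)⁴: (z³) · z³ = e
  (z³)⁵: e · z³ = z³
  (z³)⁶: (z³) · z³ = e

Answer: e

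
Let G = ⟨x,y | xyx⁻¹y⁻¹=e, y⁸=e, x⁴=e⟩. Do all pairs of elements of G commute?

Each pair of generators commutes: x·y = xy = y·x. Since the generators pairwise commute, every element of G commutes with every other, so G is abelian.

Answer: Yes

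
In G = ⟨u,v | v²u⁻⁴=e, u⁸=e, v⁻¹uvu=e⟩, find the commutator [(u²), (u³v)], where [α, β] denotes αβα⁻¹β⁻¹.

[(u²), (u³v)] = (u²)·(u³v)·(u²)⁻¹·(u³v)⁻¹.
  (u²) · (u³v) = uv⁻¹
  (uv⁻¹) · (u⁶) = u³v⁻¹
  (u³v⁻¹) · (u³v⁻¹) = u⁴

Answer: u⁴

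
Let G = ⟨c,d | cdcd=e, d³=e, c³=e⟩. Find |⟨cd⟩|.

|⟨cd⟩| equals the order of cd. Compute successive powers until reaching e:
  (cd)¹ = cd, (cd)² = e.
The smallest positive k with (cd)ᵏ = e is 2, so |⟨cd⟩| = 2.

Answer: 2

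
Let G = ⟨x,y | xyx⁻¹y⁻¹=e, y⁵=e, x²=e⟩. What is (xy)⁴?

Compute successive powers of (xy), reducing at each step:
  (xy)²: (xy) · x = y;   y · y = y²
  (xy)³: (y²) · x = xy²;   (xy²) · y = xy³
  (xy)⁴: (xy³) · x = y³;   (y³) · y = y⁴

Answer: y⁴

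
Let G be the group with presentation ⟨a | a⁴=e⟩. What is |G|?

G is generated by a single element, so G is cyclic. The relator gives a⁴ = e and no smaller power is forced to be e, so the 4 powers {a, e, a², a³} are distinct. Hence |G| = 4.

Answer: 4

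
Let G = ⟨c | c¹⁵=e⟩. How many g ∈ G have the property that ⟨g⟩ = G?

G is cyclic of order 15. An element generates G iff its order is 15, and a cyclic group of order 15 has exactly φ(15) = 8 such elements.

Answer: 8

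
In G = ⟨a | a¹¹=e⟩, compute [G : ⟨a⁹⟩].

First find ord(a⁹) by computing successive powers:
  (a⁹)¹ = a⁹, (a⁹)² = a⁷, (a⁹)³ = a⁵, (a⁹)⁴ = a³, (a⁹)⁵ = a, (a⁹)⁶ = a¹⁰, (a⁹)⁷ = a⁸, (a⁹)⁸ = a⁶, (a⁹)⁹ = a⁴, (a⁹)¹⁰ = a², (a⁹)¹¹ = e.
So |⟨a⁹⟩| = ord(a⁹) = 11. With |G| = 11, by Lagrange [G : ⟨a⁹⟩] = 11/11 = 1.

Answer: 1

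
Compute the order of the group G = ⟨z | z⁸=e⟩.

G is generated by a single element, so G is cyclic. The relator gives z⁸ = e and no smaller power is forced to be e, so the 8 powers {e, z, z², z³, z⁴, z⁵, z⁶, z⁷} are distinct. Hence |G| = 8.

Answer: 8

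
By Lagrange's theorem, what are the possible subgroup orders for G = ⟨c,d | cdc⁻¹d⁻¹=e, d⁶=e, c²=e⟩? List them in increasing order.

|G| = 12 = 2² · 3. By Lagrange's theorem the order of any subgroup divides 12; the divisors of 12 are 1, 2, 3, 4, 6, 12.

Answer: 1, 2, 3, 4, 6, 12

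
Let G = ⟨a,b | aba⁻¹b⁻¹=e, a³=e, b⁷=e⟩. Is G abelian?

Each pair of generators commutes: a·b = ab = b·a. Since the generators pairwise commute, every element of G commutes with every other, so G is abelian.

Answer: Yes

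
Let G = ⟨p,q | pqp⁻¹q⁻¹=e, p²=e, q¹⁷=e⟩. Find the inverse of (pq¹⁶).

The order of (pq¹⁶) is 34 (smallest k with (pq¹⁶)ᵏ = e), so (pq¹⁶)⁻¹ = (pq¹⁶)³³ = pq.
Check: (pq¹⁶) · (pq) → (pq¹⁶) · p = q¹⁶;   (q¹⁶) · q = e, giving e as required.

Answer: pq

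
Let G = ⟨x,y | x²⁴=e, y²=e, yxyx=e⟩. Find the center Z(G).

An element z ∈ Z(G) iff z commutes with every generator.
For example x¹² is central: (x¹²)·x = x¹³ = x·(x¹²); (x¹²)·y = x¹²y = y·(x¹²).
Whereas x ∉ Z(G) since x·y = xy ≠ x²³y = y·x.
Checking each of the 48 elements this way gives Z(G) = {e, x¹²}, of order 2.

Answer: {e, x¹²}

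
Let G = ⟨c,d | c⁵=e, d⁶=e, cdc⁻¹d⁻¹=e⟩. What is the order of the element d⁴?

Compute successive powers until reaching e:
  (d⁴)¹ = d⁴, (d⁴)² = d², (d⁴)³ = e.
The smallest positive k with (d⁴)ᵏ = e is 3.

Answer: 3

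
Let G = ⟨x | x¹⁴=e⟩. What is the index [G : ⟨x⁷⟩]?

First find ord(x⁷) by computing successive powers:
  (x⁷)¹ = x⁷, (x⁷)² = e.
So |⟨x⁷⟩| = ord(x⁷) = 2. With |G| = 14, by Lagrange [G : ⟨x⁷⟩] = 14/2 = 7.

Answer: 7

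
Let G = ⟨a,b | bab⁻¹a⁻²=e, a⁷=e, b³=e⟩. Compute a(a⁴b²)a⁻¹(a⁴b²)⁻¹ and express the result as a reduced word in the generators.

[a, (a⁴b²)] = a·(a⁴b²)·a⁻¹·(a⁴b²)⁻¹.
  a · (a⁴b²) = a⁵b²
  (a⁵b²) · (a⁶) = ab²
  (ab²) · (a⁶b) = a⁴

Answer: a⁴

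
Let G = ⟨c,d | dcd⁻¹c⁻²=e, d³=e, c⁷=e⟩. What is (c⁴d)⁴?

Compute successive powers of (c⁴d), reducing at each step:
  (c⁴d)²: (c⁴d) · c⁴ = c⁵d;   (c⁵d) · d = c⁵d²
  (c⁴d)³: (c⁵d²) · c⁴ = d²;   (d²) · d = e
  (c⁴d)⁴: e · c⁴ = c⁴;   (c⁴) · d = c⁴d

Answer: c⁴d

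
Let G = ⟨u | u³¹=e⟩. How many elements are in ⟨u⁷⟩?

|⟨u⁷⟩| equals the order of u⁷. Compute successive powers until reaching e:
  (u⁷)¹ = u⁷, (u⁷)² = u¹⁴, (u⁷)³ = u²¹, (u⁷)⁴ = u²⁸, (u⁷)⁵ = u⁴, (u⁷)⁶ = u¹¹, (u⁷)⁷ = u¹⁸, (u⁷)⁸ = u²⁵, (u⁷)⁹ = u, (u⁷)¹⁰ = u⁸, (u⁷)¹¹ = u¹⁵, (u⁷)¹² = u²², (u⁷)¹³ = u²⁹, (u⁷)¹⁴ = u⁵, (u⁷)¹⁵ = u¹², (u⁷)¹⁶ = u¹⁹, (u⁷)¹⁷ = u²⁶, (u⁷)¹⁸ = u², (u⁷)¹⁹ = u⁹, (u⁷)²⁰ = u¹⁶, (u⁷)²¹ = u²³, (u⁷)²² = u³⁰, (u⁷)²³ = u⁶, (u⁷)²⁴ = u¹³, (u⁷)²⁵ = u²⁰, (u⁷)²⁶ = u²⁷, (u⁷)²⁷ = u³, (u⁷)²⁸ = u¹⁰, (u⁷)²⁹ = u¹⁷, (u⁷)³⁰ = u²⁴, (u⁷)³¹ = e.
The smallest positive k with (u⁷)ᵏ = e is 31, so |⟨u⁷⟩| = 31.

Answer: 31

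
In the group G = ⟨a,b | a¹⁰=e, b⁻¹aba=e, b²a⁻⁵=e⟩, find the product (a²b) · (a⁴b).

Compute (a²b) · (a⁴b) by multiplying left to right and reducing via the relations at each step:
  (a²b) · a⁴ = a³b⁻¹
  (a³b⁻¹) · b = a³

Answer: a³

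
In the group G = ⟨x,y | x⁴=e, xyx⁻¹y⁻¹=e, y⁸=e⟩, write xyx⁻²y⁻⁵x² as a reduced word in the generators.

Multiply left to right, reducing at each step:
  x · y = xy
  (xy) · x⁻² = x³y
  (x³y) · y⁻⁵ = x³y⁴
  (x³y⁴) · x² = xy⁴

Answer: xy⁴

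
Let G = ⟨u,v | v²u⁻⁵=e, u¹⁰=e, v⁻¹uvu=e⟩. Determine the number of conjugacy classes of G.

The conjugacy classes (representative and size) are:
  [e] (size 1), [u] (size 2), [u⁸] (size 2), [u⁷] (size 2), [u⁴] (size 2), [u⁵] (size 1), [u⁴v] (size 5), [u²v⁻¹] (size 5).
Class equation: 1 + 2 + 2 + 2 + 2 + 1 + 5 + 5 = 20 = |G|. So G has 8 conjugacy classes.

Answer: 8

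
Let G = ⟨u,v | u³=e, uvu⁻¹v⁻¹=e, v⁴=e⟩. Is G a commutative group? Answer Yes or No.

Each pair of generators commutes: u·v = uv = v·u. Since the generators pairwise commute, every element of G commutes with every other, so G is abelian.

Answer: Yes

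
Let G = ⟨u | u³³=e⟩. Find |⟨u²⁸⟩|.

|⟨u²⁸⟩| equals the order of u²⁸. Compute successive powers until reaching e:
  (u²⁸)¹ = u²⁸, (u²⁸)² = u²³, (u²⁸)³ = u¹⁸, (u²⁸)⁴ = u¹³, (u²⁸)⁵ = u⁸, (u²⁸)⁶ = u³, (u²⁸)⁷ = u³¹, (u²⁸)⁸ = u²⁶, (u²⁸)⁹ = u²¹, (u²⁸)¹⁰ = u¹⁶, (u²⁸)¹¹ = u¹¹, (u²⁸)¹² = u⁶, (u²⁸)¹³ = u, (u²⁸)¹⁴ = u²⁹, (u²⁸)¹⁵ = u²⁴, (u²⁸)¹⁶ = u¹⁹, (u²⁸)¹⁷ = u¹⁴, (u²⁸)¹⁸ = u⁹, (u²⁸)¹⁹ = u⁴, (u²⁸)²⁰ = u³², (u²⁸)²¹ = u²⁷, (u²⁸)²² = u²², (u²⁸)²³ = u¹⁷, (u²⁸)²⁴ = u¹², (u²⁸)²⁵ = u⁷, (u²⁸)²⁶ = u², (u²⁸)²⁷ = u³⁰, (u²⁸)²⁸ = u²⁵, (u²⁸)²⁹ = u²⁰, (u²⁸)³⁰ = u¹⁵, (u²⁸)³¹ = u¹⁰, (u²⁸)³² = u⁵, (u²⁸)³³ = e.
The smallest positive k with (u²⁸)ᵏ = e is 33, so |⟨u²⁸⟩| = 33.

Answer: 33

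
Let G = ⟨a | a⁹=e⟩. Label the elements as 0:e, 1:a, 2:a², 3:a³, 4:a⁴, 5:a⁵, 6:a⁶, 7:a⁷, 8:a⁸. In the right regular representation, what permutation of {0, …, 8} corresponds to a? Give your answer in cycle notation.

(0 1 2 3 4 5 6 7 8)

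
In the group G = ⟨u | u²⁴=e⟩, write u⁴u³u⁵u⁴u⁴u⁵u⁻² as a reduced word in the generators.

Multiply left to right, reducing at each step:
  (u⁴) · u³ = u⁷
  (u⁷) · u⁵ = u¹²
  (u¹²) · u⁴ = u¹⁶
  (u¹⁶) · u⁴ = u²⁰
  (u²⁰) · u⁵ = u
  u · u⁻² = u²³

Answer: u²³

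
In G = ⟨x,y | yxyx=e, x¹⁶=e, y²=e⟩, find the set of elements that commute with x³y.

⟨x³y⟩ ⊆ C_G(x³y) since powers of x³y commute with x³y; so |C_G(x³y)| ≥ |⟨x³y⟩| = 2.
By orbit–stabilizer, |C_G(x³y)| = |G| / |conj. class of x³y| = 32 / 8 = 4.
The 4 elements commuting with x³y are {e, x⁸, x³y, x¹¹y}.

Answer: {e, x⁸, x³y, x¹¹y}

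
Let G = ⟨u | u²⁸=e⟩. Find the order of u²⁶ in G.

Compute successive powers until reaching e:
  (u²⁶)¹ = u²⁶, (u²⁶)² = u²⁴, (u²⁶)³ = u²², (u²⁶)⁴ = u²⁰, (u²⁶)⁵ = u¹⁸, (u²⁶)⁶ = u¹⁶, (u²⁶)⁷ = u¹⁴, (u²⁶)⁸ = u¹², (u²⁶)⁹ = u¹⁰, (u²⁶)¹⁰ = u⁸, (u²⁶)¹¹ = u⁶, (u²⁶)¹² = u⁴, (u²⁶)¹³ = u², (u²⁶)¹⁴ = e.
The smallest positive k with (u²⁶)ᵏ = e is 14.

Answer: 14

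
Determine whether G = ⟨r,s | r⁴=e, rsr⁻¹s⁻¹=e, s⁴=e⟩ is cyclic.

|G| = 16, but the maximum element order in G is 4 < 16. No single element generates all of G, so G is not cyclic.

Answer: No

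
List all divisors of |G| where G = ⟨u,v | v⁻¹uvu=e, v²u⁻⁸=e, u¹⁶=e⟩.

|G| = 32 = 2⁵. By Lagrange's theorem the order of any subgroup divides 32; the divisors of 32 are 1, 2, 4, 8, 16, 32.

Answer: 1, 2, 4, 8, 16, 32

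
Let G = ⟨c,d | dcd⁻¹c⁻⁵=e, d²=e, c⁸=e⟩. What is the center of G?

An element z ∈ Z(G) iff z commutes with every generator.
For example c² is central: (c²)·c = c³ = c·(c²); (c²)·d = c²d = d·(c²).
Whereas c ∉ Z(G) since c·d = cd ≠ c⁵d = d·c.
Checking each of the 16 elements this way gives Z(G) = {e, c², c⁴, c⁶}, of order 4.

Answer: {e, c², c⁴, c⁶}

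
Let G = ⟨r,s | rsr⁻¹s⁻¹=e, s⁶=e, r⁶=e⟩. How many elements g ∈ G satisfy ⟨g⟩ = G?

⟨g⟩ = G would require ord(g) = |G| = 36, but the maximum element order in G is 6 < 36. So G is not cyclic and no single element generates it: the count is 0.

Answer: 0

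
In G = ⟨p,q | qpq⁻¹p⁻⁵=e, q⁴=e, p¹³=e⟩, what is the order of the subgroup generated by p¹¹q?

|⟨p¹¹q⟩| equals the order of p¹¹q. Compute successive powers until reaching e:
  (p¹¹q)¹ = p¹¹q, (p¹¹q)² = pq², (p¹¹q)³ = p³q³, (p¹¹q)⁴ = e.
The smallest positive k with (p¹¹q)ᵏ = e is 4, so |⟨p¹¹q⟩| = 4.

Answer: 4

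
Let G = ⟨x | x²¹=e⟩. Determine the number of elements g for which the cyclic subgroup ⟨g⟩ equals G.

G is cyclic of order 21. An element generates G iff its order is 21, and a cyclic group of order 21 has exactly φ(21) = 12 such elements.

Answer: 12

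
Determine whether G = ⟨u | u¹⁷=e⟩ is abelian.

G has a single generator, so G is cyclic and hence abelian.

Answer: Yes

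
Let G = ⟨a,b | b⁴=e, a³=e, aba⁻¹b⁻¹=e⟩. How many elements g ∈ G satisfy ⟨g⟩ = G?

G is cyclic of order 12. An element generates G iff its order is 12, and a cyclic group of order 12 has exactly φ(12) = 4 such elements.

Answer: 4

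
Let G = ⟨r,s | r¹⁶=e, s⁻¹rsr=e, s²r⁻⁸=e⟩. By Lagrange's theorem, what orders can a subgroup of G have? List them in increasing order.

|G| = 32 = 2⁵. By Lagrange's theorem the order of any subgroup divides 32; the divisors of 32 are 1, 2, 4, 8, 16, 32.

Answer: 1, 2, 4, 8, 16, 32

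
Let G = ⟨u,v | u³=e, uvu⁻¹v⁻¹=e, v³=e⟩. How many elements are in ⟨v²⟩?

|⟨v²⟩| equals the order of v². Compute successive powers until reaching e:
  (v²)¹ = v², (v²)² = v, (v²)³ = e.
The smallest positive k with (v²)ᵏ = e is 3, so |⟨v²⟩| = 3.

Answer: 3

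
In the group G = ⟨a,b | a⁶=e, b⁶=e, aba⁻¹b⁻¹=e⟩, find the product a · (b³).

Compute a · (b³) by multiplying left to right and reducing via the relations at each step:
  a · b³ = ab³

Answer: ab³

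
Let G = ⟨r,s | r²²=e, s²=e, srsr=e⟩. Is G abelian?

r·s = rs but s·r = r²¹s, so r·s ≠ s·r and G is not abelian.

Answer: No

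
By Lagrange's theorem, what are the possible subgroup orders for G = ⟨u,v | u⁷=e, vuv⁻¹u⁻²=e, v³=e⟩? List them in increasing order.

|G| = 21 = 3 · 7. By Lagrange's theorem the order of any subgroup divides 21; the divisors of 21 are 1, 3, 7, 21.

Answer: 1, 3, 7, 21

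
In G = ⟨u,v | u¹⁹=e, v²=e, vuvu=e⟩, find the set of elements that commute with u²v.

⟨u²v⟩ ⊆ C_G(u²v) since powers of u²v commute with u²v; so |C_G(u²v)| ≥ |⟨u²v⟩| = 2.
By orbit–stabilizer, |C_G(u²v)| = |G| / |conj. class of u²v| = 38 / 19 = 2.
The 2 elements commuting with u²v are {e, u²v}.

Answer: {e, u²v}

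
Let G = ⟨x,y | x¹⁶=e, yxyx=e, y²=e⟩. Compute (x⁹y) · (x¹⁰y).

Compute (x⁹y) · (x¹⁰y) by multiplying left to right and reducing via the relations at each step:
  (x⁹y) · x¹⁰ = x¹⁵y
  (x¹⁵y) · y = x¹⁵

Answer: x¹⁵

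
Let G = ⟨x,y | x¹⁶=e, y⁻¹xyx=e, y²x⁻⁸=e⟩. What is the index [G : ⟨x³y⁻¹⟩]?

First find ord(x³y⁻¹) by computing successive powers:
  (x³y⁻¹)¹ = x³y⁻¹, (x³y⁻¹)² = x⁸, (x³y⁻¹)³ = x³y, (x³y⁻¹)⁴ = e.
So |⟨x³y⁻¹⟩| = ord(x³y⁻¹) = 4. With |G| = 32, by Lagrange [G : ⟨x³y⁻¹⟩] = 32/4 = 8.

Answer: 8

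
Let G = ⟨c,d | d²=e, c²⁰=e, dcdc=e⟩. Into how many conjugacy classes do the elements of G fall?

The conjugacy classes (representative and size) are:
  [e] (size 1), [c] (size 2), [c¹⁸] (size 2), [c³] (size 2), [c⁴] (size 2), [c¹⁵] (size 2), [c¹⁴] (size 2), [c⁷] (size 2), [c¹²] (size 2), [c¹¹] (size 2), [c¹⁰] (size 1), [c¹⁸d] (size 10), [c⁵d] (size 10).
Class equation: 1 + 2 + 2 + 2 + 2 + 2 + 2 + 2 + 2 + 2 + 1 + 10 + 10 = 40 = |G|. So G has 13 conjugacy classes.

Answer: 13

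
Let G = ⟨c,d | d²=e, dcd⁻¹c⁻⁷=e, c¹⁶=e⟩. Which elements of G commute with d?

⟨d⟩ ⊆ C_G(d) since powers of d commute with d; so |C_G(d)| ≥ |⟨d⟩| = 2.
By orbit–stabilizer, |C_G(d)| = |G| / |conj. class of d| = 32 / 8 = 4.
The 4 elements commuting with d are {e, c⁸, d, c⁸d}.

Answer: {e, c⁸, d, c⁸d}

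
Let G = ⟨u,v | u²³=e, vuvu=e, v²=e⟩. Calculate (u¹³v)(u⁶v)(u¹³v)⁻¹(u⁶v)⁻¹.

[(u¹³v), (u⁶v)] = (u¹³v)·(u⁶v)·(u¹³v)⁻¹·(u⁶v)⁻¹.
  (u¹³v) · (u⁶v) = u⁷
  (u⁷) · (u¹³v) = u²⁰v
  (u²⁰v) · (u⁶v) = u¹⁴

Answer: u¹⁴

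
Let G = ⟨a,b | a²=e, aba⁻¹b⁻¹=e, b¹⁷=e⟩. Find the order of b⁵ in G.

Compute successive powers until reaching e:
  (b⁵)¹ = b⁵, (b⁵)² = b¹⁰, (b⁵)³ = b¹⁵, (b⁵)⁴ = b³, (b⁵)⁵ = b⁸, (b⁵)⁶ = b¹³, (b⁵)⁷ = b, (b⁵)⁸ = b⁶, (b⁵)⁹ = b¹¹, (b⁵)¹⁰ = b¹⁶, (b⁵)¹¹ = b⁴, (b⁵)¹² = b⁹, (b⁵)¹³ = b¹⁴, (b⁵)¹⁴ = b², (b⁵)¹⁵ = b⁷, (b⁵)¹⁶ = b¹², (b⁵)¹⁷ = e.
The smallest positive k with (b⁵)ᵏ = e is 17.

Answer: 17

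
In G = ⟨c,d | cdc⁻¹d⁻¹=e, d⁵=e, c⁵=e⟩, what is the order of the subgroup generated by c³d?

|⟨c³d⟩| equals the order of c³d. Compute successive powers until reaching e:
  (c³d)¹ = c³d, (c³d)² = cd², (c³d)³ = c⁴d³, (c³d)⁴ = c²d⁴, (c³d)⁵ = e.
The smallest positive k with (c³d)ᵏ = e is 5, so |⟨c³d⟩| = 5.

Answer: 5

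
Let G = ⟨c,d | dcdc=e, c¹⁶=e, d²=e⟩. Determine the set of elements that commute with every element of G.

An element z ∈ Z(G) iff z commutes with every generator.
For example c⁸ is central: (c⁸)·c = c⁹ = c·(c⁸); (c⁸)·d = c⁸d = d·(c⁸).
Whereas c ∉ Z(G) since c·d = cd ≠ c¹⁵d = d·c.
Checking each of the 32 elements this way gives Z(G) = {e, c⁸}, of order 2.

Answer: {e, c⁸}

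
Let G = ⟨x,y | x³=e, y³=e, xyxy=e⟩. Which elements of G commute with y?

⟨y⟩ ⊆ C_G(y) since powers of y commute with y; so |C_G(y)| ≥ |⟨y⟩| = 3.
By orbit–stabilizer, |C_G(y)| = |G| / |conj. class of y| = 12 / 4 = 3.
The 3 elements commuting with y are {e, y, y²}.

Answer: {e, y, y²}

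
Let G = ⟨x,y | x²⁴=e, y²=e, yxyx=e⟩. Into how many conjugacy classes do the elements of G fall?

The conjugacy classes (representative and size) are:
  [e] (size 1), [x²³] (size 2), [x²] (size 2), [x³] (size 2), [x²⁰] (size 2), [x¹⁹] (size 2), [x⁶] (size 2), [x⁷] (size 2), [x⁸] (size 2), [x⁹] (size 2), [x¹⁴] (size 2), [x¹¹] (size 2), [x¹²] (size 1), [x⁴y] (size 12), [x⁵y] (size 12).
Class equation: 1 + 2 + 2 + 2 + 2 + 2 + 2 + 2 + 2 + 2 + 2 + 2 + 1 + 12 + 12 = 48 = |G|. So G has 15 conjugacy classes.

Answer: 15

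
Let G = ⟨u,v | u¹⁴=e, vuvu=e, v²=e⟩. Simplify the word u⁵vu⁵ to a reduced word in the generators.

Multiply left to right, reducing at each step:
  (u⁵) · v = u⁵v
  (u⁵v) · u⁵ = v

Answer: v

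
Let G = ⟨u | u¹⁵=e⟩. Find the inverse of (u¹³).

The order of (u¹³) is 15 (smallest k with (u¹³)ᵏ = e), so (u¹³)⁻¹ = (u¹³)¹⁴ = u².
Check: (u¹³) · (u²) → (u¹³) · u² = e, giving e as required.

Answer: u²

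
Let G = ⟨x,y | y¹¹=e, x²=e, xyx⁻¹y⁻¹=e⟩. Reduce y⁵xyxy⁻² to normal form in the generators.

Multiply left to right, reducing at each step:
  (y⁵) · x = xy⁵
  (xy⁵) · y = xy⁶
  (xy⁶) · x = y⁶
  (y⁶) · y⁻² = y⁴

Answer: y⁴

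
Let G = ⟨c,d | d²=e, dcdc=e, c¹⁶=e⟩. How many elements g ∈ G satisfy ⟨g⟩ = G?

⟨g⟩ = G would require ord(g) = |G| = 32, but the maximum element order in G is 16 < 32. So G is not cyclic and no single element generates it: the count is 0.

Answer: 0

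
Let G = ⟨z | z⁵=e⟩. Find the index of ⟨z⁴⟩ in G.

First find ord(z⁴) by computing successive powers:
  (z⁴)¹ = z⁴, (z⁴)² = z³, (z⁴)³ = z², (z⁴)⁴ = z, (z⁴)⁵ = e.
So |⟨z⁴⟩| = ord(z⁴) = 5. With |G| = 5, by Lagrange [G : ⟨z⁴⟩] = 5/5 = 1.

Answer: 1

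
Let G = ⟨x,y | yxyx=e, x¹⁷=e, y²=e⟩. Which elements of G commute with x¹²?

⟨x¹²⟩ ⊆ C_G(x¹²) since powers of x¹² commute with x¹²; so |C_G(x¹²)| ≥ |⟨x¹²⟩| = 17.
By orbit–stabilizer, |C_G(x¹²)| = |G| / |conj. class of x¹²| = 34 / 2 = 17.
The 17 elements commuting with x¹² are {e, x, x², x³, x⁴, x⁵, x⁶, x⁷, x⁸, x⁹, x¹⁰, x¹¹, x¹², x¹³, x¹⁴, x¹⁵, x¹⁶}.

Answer: {e, x, x², x³, x⁴, x⁵, x⁶, x⁷, x⁸, x⁹, x¹⁰, x¹¹, x¹², x¹³, x¹⁴, x¹⁵, x¹⁶}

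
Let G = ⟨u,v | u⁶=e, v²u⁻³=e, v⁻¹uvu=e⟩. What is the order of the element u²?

Compute successive powers until reaching e:
  (u²)¹ = u², (u²)² = u⁴, (u²)³ = e.
The smallest positive k with (u²)ᵏ = e is 3.

Answer: 3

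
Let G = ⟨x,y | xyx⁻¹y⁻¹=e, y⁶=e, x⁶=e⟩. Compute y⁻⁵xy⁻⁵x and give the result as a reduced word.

Multiply left to right, reducing at each step:
  y · x = xy
  (xy) · y⁻⁵ = xy²
  (xy²) · x = x²y²

Answer: x²y²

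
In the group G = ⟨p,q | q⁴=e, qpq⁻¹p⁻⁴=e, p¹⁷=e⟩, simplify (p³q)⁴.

Compute successive powers of (p³q), reducing at each step:
  (p³q)²: (p³q) · p³ = p¹⁵q;   (p¹⁵q) · q = p¹⁵q²
  (p³q)³: (p¹⁵q²) · p³ = p¹²q²;   (p¹²q²) · q = p¹²q³
  (p³q)⁴: (p¹²q³) · p³ = q³;   (q³) · q = e

Answer: e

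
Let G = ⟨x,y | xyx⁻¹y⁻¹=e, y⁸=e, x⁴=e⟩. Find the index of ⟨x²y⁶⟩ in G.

First find ord(x²y⁶) by computing successive powers:
  (x²y⁶)¹ = x²y⁶, (x²y⁶)² = y⁴, (x²y⁶)³ = x²y², (x²y⁶)⁴ = e.
So |⟨x²y⁶⟩| = ord(x²y⁶) = 4. With |G| = 32, by Lagrange [G : ⟨x²y⁶⟩] = 32/4 = 8.

Answer: 8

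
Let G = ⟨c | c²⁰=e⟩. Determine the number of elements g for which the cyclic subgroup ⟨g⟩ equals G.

G is cyclic of order 20. An element generates G iff its order is 20, and a cyclic group of order 20 has exactly φ(20) = 8 such elements.

Answer: 8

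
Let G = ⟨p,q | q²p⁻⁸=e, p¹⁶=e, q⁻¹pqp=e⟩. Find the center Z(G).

An element z ∈ Z(G) iff z commutes with every generator.
For example p⁸ is central: (p⁸)·p = p⁹ = p·(p⁸); (p⁸)·q = q⁻¹ = q·(p⁸).
Whereas p ∉ Z(G) since p·q = pq ≠ p⁷q⁻¹ = q·p.
Checking each of the 32 elements this way gives Z(G) = {e, p⁸}, of order 2.

Answer: {e, p⁸}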